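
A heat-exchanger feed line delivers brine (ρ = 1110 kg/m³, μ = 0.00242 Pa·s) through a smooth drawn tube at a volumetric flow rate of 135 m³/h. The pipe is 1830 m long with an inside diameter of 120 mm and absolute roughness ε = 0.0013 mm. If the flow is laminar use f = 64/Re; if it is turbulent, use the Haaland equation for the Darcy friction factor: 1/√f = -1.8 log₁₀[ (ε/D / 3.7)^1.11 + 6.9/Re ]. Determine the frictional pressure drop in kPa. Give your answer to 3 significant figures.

Q = 135 m³/h = 135/3600 = 0.0375 m³/s.
Cross-sectional area A = πD²/4 = π(0.12)²/4 = 0.01131 m²; mean velocity V = Q/A = 0.0375/0.01131 = 3.316 m/s.
Reynolds number Re = ρVD/μ = 1110 · 3.316 · 0.12 / 0.00242 = 1.825e+05.
Re > 4000 → turbulent. Relative roughness ε/D = 1.3e-06/0.12 = 1.08e-05. Haaland: 1/√f = -1.8 log₁₀[(1.08e-05/3.7)^1.11 + 6.9/1.825e+05] = -1.8 log₁₀[7.21e-07 + 3.78e-05] = 7.946, so f = 0.01584.
Darcy-Weisbach: ΔP = f(L/D)(ρV²/2) = 0.01584·(1830/0.12)·(1110·3.316²/2) = 0.01584·1.525e+04·6102 = 1.474e+06 Pa.
ΔP = 1.474e+06 Pa = 1470 kPa.

ΔP ≈ 1470 kPa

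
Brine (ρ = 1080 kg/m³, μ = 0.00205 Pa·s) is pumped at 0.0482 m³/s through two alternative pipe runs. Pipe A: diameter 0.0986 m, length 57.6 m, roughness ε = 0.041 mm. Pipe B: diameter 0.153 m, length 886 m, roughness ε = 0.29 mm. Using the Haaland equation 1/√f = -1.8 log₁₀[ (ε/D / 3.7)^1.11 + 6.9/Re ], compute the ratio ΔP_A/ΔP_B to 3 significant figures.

Pipe A: V = Q/A = 0.0482/0.007636 = 6.313 m/s; Re = 3.279e+05; ε/D = 0.000416; Haaland → f = 0.01746; ΔP_A = f(L/D)(ρV²/2) = 2.194e+05 Pa.
Pipe B: V = Q/A = 0.0482/0.01839 = 2.622 m/s; Re = 2.113e+05; ε/D = 0.0019; Haaland → f = 0.02391; ΔP_B = f(L/D)(ρV²/2) = 5.138e+05 Pa.
ΔP_A/ΔP_B = 2.194e+05/5.138e+05 = 0.427.

ΔP_A/ΔP_B ≈ 0.427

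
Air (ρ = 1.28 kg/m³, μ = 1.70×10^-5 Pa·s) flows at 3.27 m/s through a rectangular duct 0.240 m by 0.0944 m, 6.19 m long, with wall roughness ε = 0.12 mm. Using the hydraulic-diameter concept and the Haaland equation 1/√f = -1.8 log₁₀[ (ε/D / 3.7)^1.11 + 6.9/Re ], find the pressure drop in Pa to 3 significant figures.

Hydraulic diameter D_h = 4A/P = 4·(0.24·0.0944)/(2·(0.24+0.0944)) = 0.09062/0.6688 = 0.1355 m.
Re = ρVD_h/μ = 1.28·3.27·0.1355/1.7e-05 = 3.336e+04.
ε/D_h = 0.00012/0.1355 = 0.000886; Haaland gives 1/√f = -1.8 log₁₀[9.57e-05+0.000207] = 6.335, so f = 0.02492.
ΔP = f(L/D_h)(ρV²/2) = 0.02492·6.19/0.1355·6.843 = 7.79 Pa.

ΔP ≈ 7.79 Pa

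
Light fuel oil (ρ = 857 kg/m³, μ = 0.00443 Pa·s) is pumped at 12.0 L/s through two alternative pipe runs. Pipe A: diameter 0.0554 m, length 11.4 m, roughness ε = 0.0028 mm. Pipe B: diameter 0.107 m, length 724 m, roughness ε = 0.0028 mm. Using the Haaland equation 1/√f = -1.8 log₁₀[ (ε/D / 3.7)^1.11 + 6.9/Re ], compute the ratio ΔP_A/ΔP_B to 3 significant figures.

Pipe A: V = Q/A = 0.012/0.002411 = 4.978 m/s; Re = 5.335e+04; ε/D = 5.05e-05; Haaland → f = 0.02055; ΔP_A = f(L/D)(ρV²/2) = 4.491e+04 Pa.
Pipe B: V = Q/A = 0.012/0.008992 = 1.335 m/s; Re = 2.762e+04; ε/D = 2.62e-05; Haaland → f = 0.02383; ΔP_B = f(L/D)(ρV²/2) = 1.23e+05 Pa.
ΔP_A/ΔP_B = 4.491e+04/1.23e+05 = 0.365.

ΔP_A/ΔP_B ≈ 0.365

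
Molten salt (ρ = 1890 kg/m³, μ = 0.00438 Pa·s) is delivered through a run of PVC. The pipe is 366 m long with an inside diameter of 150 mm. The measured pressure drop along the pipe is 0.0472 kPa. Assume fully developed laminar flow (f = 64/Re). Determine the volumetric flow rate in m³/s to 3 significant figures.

For laminar flow, f = 64/Re with Re = ρVD/μ, so Darcy-Weisbach reduces to ΔP = 32μLV/D². Solving for V: V = ΔP·D²/(32μL) = 47.2·(0.15)²/(32·0.00438·366) = 0.0207 m/s.
Check: Re = ρVD/μ = 1890·0.0207·0.15/0.00438 = 1340 < 2300, so the laminar assumption holds.
Q = V·A = 0.0207·(π/4·0.15²) = 0.0003658 m³/s = 3.66×10^-4 m³/s.

Q ≈ 3.66×10^-4 m³/s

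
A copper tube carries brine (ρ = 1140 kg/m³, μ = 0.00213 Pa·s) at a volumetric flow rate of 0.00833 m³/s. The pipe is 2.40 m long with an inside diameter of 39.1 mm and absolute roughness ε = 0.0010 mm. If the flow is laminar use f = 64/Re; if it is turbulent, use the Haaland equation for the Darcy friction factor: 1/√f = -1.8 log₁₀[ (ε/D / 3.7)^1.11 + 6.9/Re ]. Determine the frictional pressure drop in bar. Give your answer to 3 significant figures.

Cross-sectional area A = πD²/4 = π(0.0391)²/4 = 0.001201 m²; mean velocity V = Q/A = 0.00833/0.001201 = 6.937 m/s.
Reynolds number Re = ρVD/μ = 1140 · 6.937 · 0.0391 / 0.00213 = 1.452e+05.
Re > 4000 → turbulent. Relative roughness ε/D = 1e-06/0.0391 = 2.56e-05. Haaland: 1/√f = -1.8 log₁₀[(2.56e-05/3.7)^1.11 + 6.9/1.452e+05] = -1.8 log₁₀[1.87e-06 + 4.75e-05] = 7.751, so f = 0.01664.
Darcy-Weisbach: ΔP = f(L/D)(ρV²/2) = 0.01664·(2.4/0.0391)·(1140·6.937²/2) = 0.01664·61.38·2.743e+04 = 2.803e+04 Pa.
ΔP = 2.803e+04 Pa = 0.280 bar.

ΔP ≈ 0.280 bar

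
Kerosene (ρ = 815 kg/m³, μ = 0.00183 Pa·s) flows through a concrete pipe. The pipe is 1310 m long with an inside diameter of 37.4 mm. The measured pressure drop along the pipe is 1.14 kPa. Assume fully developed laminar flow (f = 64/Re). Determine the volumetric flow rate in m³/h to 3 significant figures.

For laminar flow, f = 64/Re with Re = ρVD/μ, so Darcy-Weisbach reduces to ΔP = 32μLV/D². Solving for V: V = ΔP·D²/(32μL) = 1140·(0.0374)²/(32·0.00183·1310) = 0.02079 m/s.
Check: Re = ρVD/μ = 815·0.02079·0.0374/0.00183 = 346.2 < 2300, so the laminar assumption holds.
Q = V·A = 0.02079·(π/4·0.0374²) = 2.284e-05 m³/s = 0.0822 m³/h.

Q ≈ 0.0822 m³/h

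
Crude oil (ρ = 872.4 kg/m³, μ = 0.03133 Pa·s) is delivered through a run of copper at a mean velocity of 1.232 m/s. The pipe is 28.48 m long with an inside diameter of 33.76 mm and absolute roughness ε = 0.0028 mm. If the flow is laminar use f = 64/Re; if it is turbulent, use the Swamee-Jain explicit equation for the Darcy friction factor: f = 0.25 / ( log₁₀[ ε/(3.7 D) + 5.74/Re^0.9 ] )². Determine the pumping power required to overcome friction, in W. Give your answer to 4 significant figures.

P ≈ 34.04 W

Reynolds number Re = ρVD/μ = 872.4 · 1.232 · 0.03376 / 0.0313 = 1158.
Re < 2300 → laminar flow, so f = 64/Re = 64/1158 = 0.05526 (the turbulent correlation is not needed).
Darcy-Weisbach: ΔP = f(L/D)(ρV²/2) = 0.05526·(28.48/0.03376)·(872.4·1.232²/2) = 0.05526·843.6·662.1 = 3.086e+04 Pa.
Q = V·A = 1.232·0.0008951 = 0.001103 m³/s.
Pumping power P = QΔP = 0.001103·3.086e+04 = 34.038 W = 34.04 W.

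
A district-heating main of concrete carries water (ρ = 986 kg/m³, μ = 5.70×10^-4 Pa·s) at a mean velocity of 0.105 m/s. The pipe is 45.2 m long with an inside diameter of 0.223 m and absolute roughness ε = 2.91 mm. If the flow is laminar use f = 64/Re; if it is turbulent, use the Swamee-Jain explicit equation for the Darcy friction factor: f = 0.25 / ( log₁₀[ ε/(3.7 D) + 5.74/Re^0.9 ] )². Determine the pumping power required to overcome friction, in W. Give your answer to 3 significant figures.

Reynolds number Re = ρVD/μ = 986 · 0.105 · 0.223 / 0.00057 = 4.05e+04.
Re > 4000 → turbulent. Relative roughness ε/D = 0.00291/0.223 = 0.013. Swamee-Jain: f = 0.25/(log₁₀[0.013/3.7 + 5.74/4.05e+04^0.9])² = 0.25/(log₁₀[0.00353 + 0.000409])² = 0.25/(-2.405)² = 0.04323.
Darcy-Weisbach: ΔP = f(L/D)(ρV²/2) = 0.04323·(45.2/0.223)·(986·0.105²/2) = 0.04323·202.7·5.435 = 47.62 Pa.
Q = V·A = 0.105·0.03906 = 0.004101 m³/s.
Pumping power P = QΔP = 0.004101·47.62 = 0.1953 W = 0.195 W.

P ≈ 0.195 W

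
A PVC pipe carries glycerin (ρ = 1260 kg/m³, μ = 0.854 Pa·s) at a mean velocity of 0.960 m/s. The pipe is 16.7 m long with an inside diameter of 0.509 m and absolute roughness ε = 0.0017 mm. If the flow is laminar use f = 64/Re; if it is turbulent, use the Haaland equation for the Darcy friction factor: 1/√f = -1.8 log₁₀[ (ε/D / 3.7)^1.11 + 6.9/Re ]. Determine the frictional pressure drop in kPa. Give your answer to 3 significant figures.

ΔP ≈ 1.69 kPa

Reynolds number Re = ρVD/μ = 1260 · 0.96 · 0.509 / 0.854 = 720.9.
Re < 2300 → laminar flow, so f = 64/Re = 64/720.9 = 0.08877 (the turbulent correlation is not needed).
Darcy-Weisbach: ΔP = f(L/D)(ρV²/2) = 0.08877·(16.7/0.509)·(1260·0.96²/2) = 0.08877·32.81·580.6 = 1691 Pa.
ΔP = 1691 Pa = 1.69 kPa.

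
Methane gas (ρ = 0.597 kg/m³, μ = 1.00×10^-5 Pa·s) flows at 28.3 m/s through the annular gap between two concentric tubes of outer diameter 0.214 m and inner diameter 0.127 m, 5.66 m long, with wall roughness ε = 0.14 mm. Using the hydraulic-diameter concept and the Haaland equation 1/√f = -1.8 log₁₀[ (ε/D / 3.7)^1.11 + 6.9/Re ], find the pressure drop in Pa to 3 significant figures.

ΔP ≈ 364 Pa

Hydraulic diameter D_h = 4A/P = D_o - D_i = 0.214 - 0.127 = 0.087 m.
Re = ρVD_h/μ = 0.597·28.3·0.087/1e-05 = 1.47e+05.
ε/D_h = 0.00014/0.087 = 0.00161; Haaland gives 1/√f = -1.8 log₁₀[0.000186+4.69e-05] = 6.54, so f = 0.02338.
ΔP = f(L/D_h)(ρV²/2) = 0.02338·5.66/0.087·239.1 = 363.6 Pa.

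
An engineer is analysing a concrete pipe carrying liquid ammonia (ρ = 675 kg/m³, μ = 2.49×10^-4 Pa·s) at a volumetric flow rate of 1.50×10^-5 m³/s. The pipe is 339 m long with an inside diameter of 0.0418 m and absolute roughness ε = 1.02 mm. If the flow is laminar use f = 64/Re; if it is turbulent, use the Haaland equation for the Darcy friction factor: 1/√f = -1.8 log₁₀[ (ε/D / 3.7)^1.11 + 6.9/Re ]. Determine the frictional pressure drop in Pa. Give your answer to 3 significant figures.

Cross-sectional area A = πD²/4 = π(0.0418)²/4 = 0.001372 m²; mean velocity V = Q/A = 1.5e-05/0.001372 = 0.01093 m/s.
Reynolds number Re = ρVD/μ = 675 · 0.01093 · 0.0418 / 0.000249 = 1239.
Re < 2300 → laminar flow, so f = 64/Re = 64/1239 = 0.05167 (the turbulent correlation is not needed).
Darcy-Weisbach: ΔP = f(L/D)(ρV²/2) = 0.05167·(339/0.0418)·(675·0.01093²/2) = 0.05167·8110·0.04032 = 16.9 Pa.

ΔP ≈ 16.9 Pa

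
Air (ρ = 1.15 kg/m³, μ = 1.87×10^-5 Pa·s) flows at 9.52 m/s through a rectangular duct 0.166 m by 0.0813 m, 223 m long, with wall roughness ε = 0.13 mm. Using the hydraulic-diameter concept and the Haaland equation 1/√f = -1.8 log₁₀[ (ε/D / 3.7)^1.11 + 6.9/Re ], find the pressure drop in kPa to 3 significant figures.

ΔP ≈ 2.51 kPa

Hydraulic diameter D_h = 4A/P = 4·(0.166·0.0813)/(2·(0.166+0.0813)) = 0.05398/0.4946 = 0.1091 m.
Re = ρVD_h/μ = 1.15·9.52·0.1091/1.87e-05 = 6.39e+04.
ε/D_h = 0.00013/0.1091 = 0.00119; Haaland gives 1/√f = -1.8 log₁₀[0.000133+0.000108] = 6.513, so f = 0.02358.
ΔP = f(L/D_h)(ρV²/2) = 0.02358·223/0.1091·52.11 = 2510 Pa.
ΔP = 2.51 kPa.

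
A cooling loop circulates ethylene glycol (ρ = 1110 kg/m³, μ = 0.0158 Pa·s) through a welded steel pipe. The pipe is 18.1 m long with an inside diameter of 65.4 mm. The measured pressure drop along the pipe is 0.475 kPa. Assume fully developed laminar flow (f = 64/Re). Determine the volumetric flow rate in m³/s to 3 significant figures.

For laminar flow, f = 64/Re with Re = ρVD/μ, so Darcy-Weisbach reduces to ΔP = 32μLV/D². Solving for V: V = ΔP·D²/(32μL) = 475·(0.0654)²/(32·0.0158·18.1) = 0.222 m/s.
Check: Re = ρVD/μ = 1110·0.222·0.0654/0.0158 = 1020 < 2300, so the laminar assumption holds.
Q = V·A = 0.222·(π/4·0.0654²) = 0.0007458 m³/s = 7.46×10^-4 m³/s.

Q ≈ 7.46×10^-4 m³/s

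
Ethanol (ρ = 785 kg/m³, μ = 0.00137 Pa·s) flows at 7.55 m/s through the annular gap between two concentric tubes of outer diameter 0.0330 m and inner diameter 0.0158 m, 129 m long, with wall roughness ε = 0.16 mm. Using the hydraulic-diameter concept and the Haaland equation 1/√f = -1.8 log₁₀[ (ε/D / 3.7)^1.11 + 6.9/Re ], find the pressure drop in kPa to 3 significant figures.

ΔP ≈ 6350 kPa

Hydraulic diameter D_h = 4A/P = D_o - D_i = 0.033 - 0.0158 = 0.0172 m.
Re = ρVD_h/μ = 785·7.55·0.0172/0.00137 = 7.441e+04.
ε/D_h = 0.00016/0.0172 = 0.0093; Haaland gives 1/√f = -1.8 log₁₀[0.0013+9.27e-05] = 5.14, so f = 0.03785.
ΔP = f(L/D_h)(ρV²/2) = 0.03785·129/0.0172·2.237e+04 = 6.351e+06 Pa.
ΔP = 6350 kPa.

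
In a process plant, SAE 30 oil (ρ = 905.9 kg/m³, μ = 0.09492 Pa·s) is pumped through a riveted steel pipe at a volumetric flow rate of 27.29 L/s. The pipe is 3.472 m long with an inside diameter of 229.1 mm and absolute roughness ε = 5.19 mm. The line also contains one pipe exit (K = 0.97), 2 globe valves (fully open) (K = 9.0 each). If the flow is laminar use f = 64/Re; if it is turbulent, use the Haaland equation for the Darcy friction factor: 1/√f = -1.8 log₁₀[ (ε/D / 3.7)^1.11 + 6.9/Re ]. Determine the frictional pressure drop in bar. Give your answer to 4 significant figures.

ΔP ≈ 0.03899 bar

Q = 27.29 L/s = 27.29/1000 = 0.02729 m³/s.
Cross-sectional area A = πD²/4 = π(0.2291)²/4 = 0.04122 m²; mean velocity V = Q/A = 0.02729/0.04122 = 0.662 m/s.
Reynolds number Re = ρVD/μ = 905.9 · 0.662 · 0.2291 / 0.0949 = 1447.
Re < 2300 → laminar flow, so f = 64/Re = 64/1447 = 0.04421 (the turbulent correlation is not needed).
Total minor-loss coefficient ΣK = 1·0.97 + 2·9 = 19.
ΔP = [f·L/D + ΣK]·(ρV²/2) = [0.04421·3.472/0.2291 + 19]·(905.9·0.662²/2) = [0.6701 + 19]·198.5 = 3899 Pa.
ΔP = 3899 Pa = 0.03899 bar.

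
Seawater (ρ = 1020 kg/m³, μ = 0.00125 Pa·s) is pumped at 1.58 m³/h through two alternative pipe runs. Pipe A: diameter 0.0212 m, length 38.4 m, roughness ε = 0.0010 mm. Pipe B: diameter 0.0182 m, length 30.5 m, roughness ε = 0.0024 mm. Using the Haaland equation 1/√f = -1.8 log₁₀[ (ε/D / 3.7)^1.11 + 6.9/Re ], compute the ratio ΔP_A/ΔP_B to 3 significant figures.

Pipe A: V = Q/A = 0.0004389/0.000353 = 1.243 m/s; Re = 2.151e+04; ε/D = 4.72e-05; Haaland → f = 0.02536; ΔP_A = f(L/D)(ρV²/2) = 3.621e+04 Pa.
Pipe B: V = Q/A = 0.0004389/0.0002602 = 1.687 m/s; Re = 2.505e+04; ε/D = 0.000132; Haaland → f = 0.0246; ΔP_B = f(L/D)(ρV²/2) = 5.983e+04 Pa.
ΔP_A/ΔP_B = 3.621e+04/5.983e+04 = 0.605.

ΔP_A/ΔP_B ≈ 0.605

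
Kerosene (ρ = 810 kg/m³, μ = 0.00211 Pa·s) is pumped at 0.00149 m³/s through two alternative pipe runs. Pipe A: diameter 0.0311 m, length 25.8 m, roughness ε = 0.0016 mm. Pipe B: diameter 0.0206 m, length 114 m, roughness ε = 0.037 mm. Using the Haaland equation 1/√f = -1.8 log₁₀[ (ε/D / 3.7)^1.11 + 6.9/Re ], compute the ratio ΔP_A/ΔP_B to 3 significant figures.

ΔP_A/ΔP_B ≈ 0.0267

Pipe A: V = Q/A = 0.00149/0.0007596 = 1.961 m/s; Re = 2.342e+04; ε/D = 5.14e-05; Haaland → f = 0.02484; ΔP_A = f(L/D)(ρV²/2) = 3.211e+04 Pa.
Pipe B: V = Q/A = 0.00149/0.0003333 = 4.471 m/s; Re = 3.535e+04; ε/D = 0.0018; Haaland → f = 0.02681; ΔP_B = f(L/D)(ρV²/2) = 1.201e+06 Pa.
ΔP_A/ΔP_B = 3.211e+04/1.201e+06 = 0.0267.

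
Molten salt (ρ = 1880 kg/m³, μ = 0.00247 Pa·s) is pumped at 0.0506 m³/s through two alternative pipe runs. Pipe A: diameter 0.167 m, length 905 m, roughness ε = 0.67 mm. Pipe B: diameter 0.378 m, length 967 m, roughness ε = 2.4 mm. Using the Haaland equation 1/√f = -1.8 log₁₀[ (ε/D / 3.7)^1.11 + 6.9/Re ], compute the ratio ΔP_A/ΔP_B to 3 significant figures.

ΔP_A/ΔP_B ≈ 48.1

Pipe A: V = Q/A = 0.0506/0.0219 = 2.31 m/s; Re = 2.936e+05; ε/D = 0.00401; Haaland → f = 0.02884; ΔP_A = f(L/D)(ρV²/2) = 7.839e+05 Pa.
Pipe B: V = Q/A = 0.0506/0.1122 = 0.4509 m/s; Re = 1.297e+05; ε/D = 0.00635; Haaland → f = 0.03332; ΔP_B = f(L/D)(ρV²/2) = 1.629e+04 Pa.
ΔP_A/ΔP_B = 7.839e+05/1.629e+04 = 48.1.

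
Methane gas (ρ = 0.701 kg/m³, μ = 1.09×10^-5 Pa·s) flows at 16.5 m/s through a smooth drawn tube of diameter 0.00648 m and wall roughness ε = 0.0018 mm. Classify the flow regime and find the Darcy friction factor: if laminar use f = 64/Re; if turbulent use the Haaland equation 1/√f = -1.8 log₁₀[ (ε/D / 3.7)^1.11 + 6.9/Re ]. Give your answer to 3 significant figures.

f ≈ 0.0346

Re = ρVD/μ = 0.701·16.5·0.00648/1.09e-05 = 6876.
Re > 4000 → turbulent. ε/D = 1.8e-06/0.00648 = 0.000278; Haaland: 1/√f = -1.8 log₁₀[2.64e-05 + 0.001] = 5.377, so f = 0.03459.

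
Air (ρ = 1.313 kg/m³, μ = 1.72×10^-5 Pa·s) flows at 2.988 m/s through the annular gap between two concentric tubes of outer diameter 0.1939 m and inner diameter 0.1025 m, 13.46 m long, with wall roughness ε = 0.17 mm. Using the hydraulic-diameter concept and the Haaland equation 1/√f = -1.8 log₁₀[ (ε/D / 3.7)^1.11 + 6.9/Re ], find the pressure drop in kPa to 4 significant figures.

ΔP ≈ 0.02506 kPa

Hydraulic diameter D_h = 4A/P = D_o - D_i = 0.1939 - 0.1025 = 0.0914 m.
Re = ρVD_h/μ = 1.313·2.988·0.0914/1.72e-05 = 2.085e+04.
ε/D_h = 0.00017/0.0914 = 0.00186; Haaland gives 1/√f = -1.8 log₁₀[0.000218+0.000331] = 5.869, so f = 0.02903.
ΔP = f(L/D_h)(ρV²/2) = 0.02903·13.46/0.0914·5.861 = 25.06 Pa.
ΔP = 0.02506 kPa.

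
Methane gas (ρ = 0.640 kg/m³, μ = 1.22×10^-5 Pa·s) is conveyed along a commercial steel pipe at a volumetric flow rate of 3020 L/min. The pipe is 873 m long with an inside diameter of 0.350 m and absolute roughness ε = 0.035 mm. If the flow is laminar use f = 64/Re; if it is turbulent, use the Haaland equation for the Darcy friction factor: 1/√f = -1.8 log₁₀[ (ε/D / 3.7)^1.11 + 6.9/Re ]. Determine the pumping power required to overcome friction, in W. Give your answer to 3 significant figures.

P ≈ 0.345 W

Q = 3020 L/min = 3020/60000 = 0.05033 m³/s.
Cross-sectional area A = πD²/4 = π(0.35)²/4 = 0.09621 m²; mean velocity V = Q/A = 0.05033/0.09621 = 0.5232 m/s.
Reynolds number Re = ρVD/μ = 0.64 · 0.5232 · 0.35 / 1.22e-05 = 9605.
Re > 4000 → turbulent. Relative roughness ε/D = 3.5e-05/0.35 = 0.0001. Haaland: 1/√f = -1.8 log₁₀[(0.0001/3.7)^1.11 + 6.9/9605] = -1.8 log₁₀[8.5e-06 + 0.000718] = 5.649, so f = 0.03133.
Darcy-Weisbach: ΔP = f(L/D)(ρV²/2) = 0.03133·(873/0.35)·(0.64·0.5232²/2) = 0.03133·2494·0.08758 = 6.845 Pa.
Pumping power P = QΔP = 0.05033·6.845 = 0.3445 W = 0.345 W.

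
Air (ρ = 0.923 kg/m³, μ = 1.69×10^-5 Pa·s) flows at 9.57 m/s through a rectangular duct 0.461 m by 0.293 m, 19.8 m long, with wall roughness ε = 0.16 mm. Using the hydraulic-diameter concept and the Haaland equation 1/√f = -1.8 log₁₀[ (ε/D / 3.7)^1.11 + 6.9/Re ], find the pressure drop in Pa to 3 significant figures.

ΔP ≈ 43.1 Pa

Hydraulic diameter D_h = 4A/P = 4·(0.461·0.293)/(2·(0.461+0.293)) = 0.5403/1.508 = 0.3583 m.
Re = ρVD_h/μ = 0.923·9.57·0.3583/1.69e-05 = 1.873e+05.
ε/D_h = 0.00016/0.3583 = 0.000447; Haaland gives 1/√f = -1.8 log₁₀[4.47e-05+3.68e-05] = 7.359, so f = 0.01847.
ΔP = f(L/D_h)(ρV²/2) = 0.01847·19.8/0.3583·42.27 = 43.13 Pa.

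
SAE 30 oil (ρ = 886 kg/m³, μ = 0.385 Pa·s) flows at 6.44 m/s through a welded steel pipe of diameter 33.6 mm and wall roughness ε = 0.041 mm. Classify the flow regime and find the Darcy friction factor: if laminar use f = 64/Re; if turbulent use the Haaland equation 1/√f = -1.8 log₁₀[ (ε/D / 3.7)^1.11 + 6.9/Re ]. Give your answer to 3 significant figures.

f ≈ 0.129

Re = ρVD/μ = 886·6.44·0.0336/0.385 = 498.
Re < 2300 → laminar, so f = 64/Re = 0.1285 (roughness is irrelevant in laminar flow).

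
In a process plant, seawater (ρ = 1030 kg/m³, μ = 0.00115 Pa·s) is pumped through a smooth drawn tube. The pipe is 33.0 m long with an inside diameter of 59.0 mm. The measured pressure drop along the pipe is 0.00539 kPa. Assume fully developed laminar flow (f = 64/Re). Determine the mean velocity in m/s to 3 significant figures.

V ≈ 0.0155 m/s

For laminar flow, f = 64/Re with Re = ρVD/μ, so Darcy-Weisbach reduces to ΔP = 32μLV/D². Solving for V: V = ΔP·D²/(32μL) = 5.39·(0.059)²/(32·0.00115·33) = 0.01545 m/s.
Check: Re = ρVD/μ = 1030·0.01545·0.059/0.00115 = 816.4 < 2300, so the laminar assumption holds.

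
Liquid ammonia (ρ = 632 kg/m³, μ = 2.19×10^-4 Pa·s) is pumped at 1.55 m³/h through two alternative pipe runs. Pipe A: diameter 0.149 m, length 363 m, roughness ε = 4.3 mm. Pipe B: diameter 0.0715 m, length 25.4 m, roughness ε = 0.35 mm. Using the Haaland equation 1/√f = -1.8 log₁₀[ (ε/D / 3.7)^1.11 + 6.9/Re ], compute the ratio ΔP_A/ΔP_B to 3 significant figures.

Pipe A: V = Q/A = 0.0004306/0.01744 = 0.02469 m/s; Re = 1.062e+04; ε/D = 0.0289; Haaland → f = 0.05926; ΔP_A = f(L/D)(ρV²/2) = 27.82 Pa.
Pipe B: V = Q/A = 0.0004306/0.004015 = 0.1072 m/s; Re = 2.213e+04; ε/D = 0.0049; Haaland → f = 0.03379; ΔP_B = f(L/D)(ρV²/2) = 43.62 Pa.
ΔP_A/ΔP_B = 27.82/43.62 = 0.638.

ΔP_A/ΔP_B ≈ 0.638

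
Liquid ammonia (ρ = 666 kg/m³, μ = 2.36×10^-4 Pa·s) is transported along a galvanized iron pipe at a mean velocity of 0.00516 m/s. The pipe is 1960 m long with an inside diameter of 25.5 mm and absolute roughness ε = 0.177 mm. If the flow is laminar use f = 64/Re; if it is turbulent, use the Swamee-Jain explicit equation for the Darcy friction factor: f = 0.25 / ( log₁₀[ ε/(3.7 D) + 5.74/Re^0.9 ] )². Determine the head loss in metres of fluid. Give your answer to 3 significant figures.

Reynolds number Re = ρVD/μ = 666 · 0.00516 · 0.0255 / 0.000236 = 371.3.
Re < 2300 → laminar flow, so f = 64/Re = 64/371.3 = 0.1724 (the turbulent correlation is not needed).
Darcy-Weisbach: ΔP = f(L/D)(ρV²/2) = 0.1724·(1960/0.0255)·(666·0.00516²/2) = 0.1724·7.686e+04·0.008866 = 117.5 Pa.
Head loss h_f = ΔP/(ρg) = 117.5/(666·9.81) = 0.0180 m.

h_f ≈ 0.0180 m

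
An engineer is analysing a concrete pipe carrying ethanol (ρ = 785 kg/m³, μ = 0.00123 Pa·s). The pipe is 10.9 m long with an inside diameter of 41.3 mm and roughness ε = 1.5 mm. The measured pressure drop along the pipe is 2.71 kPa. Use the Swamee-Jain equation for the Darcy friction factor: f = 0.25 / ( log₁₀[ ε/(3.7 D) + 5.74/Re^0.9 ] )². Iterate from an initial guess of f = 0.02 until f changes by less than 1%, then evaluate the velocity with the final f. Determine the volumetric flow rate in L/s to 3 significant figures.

Q ≈ 0.854 L/s

Rearranging Darcy-Weisbach: V = √(2·ΔP·D/(f·L·ρ)). With ε/D = 0.0015/0.0413 = 0.0363, iterate starting from f = 0.02:
  f = 0.02 → V = √(2·2710·0.0413/(0.02·10.9·785)) = 1.144 m/s; Re = ρVD/μ = 3.015e+04; f → 0.06344
  f = 0.06344 → V = 0.6421 m/s; Re = 1.693e+04; f → 0.06441
  f = 0.06441 → V = 0.6373 m/s; Re = 1.68e+04; f → 0.06443
Converged (Δf/f < 1%). With the final f = 0.06443: V = √(2·2710·0.0413/(0.06443·10.9·785)) = 0.6372 m/s.
Q = V·A = 0.6372·(π/4·0.0413²) = 0.0008536 m³/s = 0.854 L/s.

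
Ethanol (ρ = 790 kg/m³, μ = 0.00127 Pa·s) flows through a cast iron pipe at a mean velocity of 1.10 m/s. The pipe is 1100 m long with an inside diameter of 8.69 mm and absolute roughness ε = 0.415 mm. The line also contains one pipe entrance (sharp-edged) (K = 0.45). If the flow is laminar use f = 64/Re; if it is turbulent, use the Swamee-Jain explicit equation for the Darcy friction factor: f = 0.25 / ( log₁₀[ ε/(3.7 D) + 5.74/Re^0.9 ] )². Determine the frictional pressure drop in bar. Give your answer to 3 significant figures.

Reynolds number Re = ρVD/μ = 790 · 1.1 · 0.00869 / 0.00127 = 5946.
Re > 4000 → turbulent. Relative roughness ε/D = 0.000415/0.00869 = 0.0478. Swamee-Jain: f = 0.25/(log₁₀[0.0478/3.7 + 5.74/5946^0.9])² = 0.25/(log₁₀[0.0129 + 0.0023])² = 0.25/(-1.818)² = 0.07565.
Total minor-loss coefficient ΣK = 1·0.45 = 0.45.
ΔP = [f·L/D + ΣK]·(ρV²/2) = [0.07565·1100/0.00869 + 0.45]·(790·1.1²/2) = [9576 + 0.45]·478 = 4.577e+06 Pa.
ΔP = 4.577e+06 Pa = 45.8 bar.

ΔP ≈ 45.8 bar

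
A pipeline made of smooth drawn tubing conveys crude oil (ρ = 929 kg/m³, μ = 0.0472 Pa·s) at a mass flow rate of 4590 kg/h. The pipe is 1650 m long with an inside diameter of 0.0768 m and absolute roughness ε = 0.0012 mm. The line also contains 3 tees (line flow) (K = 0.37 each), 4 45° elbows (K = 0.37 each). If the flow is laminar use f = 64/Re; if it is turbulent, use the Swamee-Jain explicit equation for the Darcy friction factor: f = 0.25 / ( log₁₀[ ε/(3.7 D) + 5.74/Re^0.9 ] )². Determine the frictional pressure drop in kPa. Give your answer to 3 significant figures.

ṁ = 4590 kg/h = 4590/3600 = 1.275 kg/s.
A = πD²/4 = π(0.0768)²/4 = 0.004632 m²; mean velocity V = ṁ/(ρA) = 1.275/(929 · 0.004632) = 0.2963 m/s.
Reynolds number Re = ρVD/μ = 929 · 0.2963 · 0.0768 / 0.0472 = 447.8.
Re < 2300 → laminar flow, so f = 64/Re = 64/447.8 = 0.1429 (the turbulent correlation is not needed).
Total minor-loss coefficient ΣK = 3·0.37 + 4·0.37 = 2.59.
ΔP = [f·L/D + ΣK]·(ρV²/2) = [0.1429·1650/0.0768 + 2.59]·(929·0.2963²/2) = [3070 + 2.59]·40.77 = 1.253e+05 Pa.
ΔP = 1.253e+05 Pa = 125 kPa.

ΔP ≈ 125 kPa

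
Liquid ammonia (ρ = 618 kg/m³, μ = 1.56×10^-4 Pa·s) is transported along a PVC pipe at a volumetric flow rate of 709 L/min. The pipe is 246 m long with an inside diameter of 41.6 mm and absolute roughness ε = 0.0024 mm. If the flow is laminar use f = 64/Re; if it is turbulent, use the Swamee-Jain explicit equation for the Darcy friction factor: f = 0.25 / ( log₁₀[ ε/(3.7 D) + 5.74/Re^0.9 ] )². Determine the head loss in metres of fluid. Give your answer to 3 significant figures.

h_f ≈ 282 m

Q = 709 L/min = 709/60000 = 0.01182 m³/s.
Cross-sectional area A = πD²/4 = π(0.0416)²/4 = 0.001359 m²; mean velocity V = Q/A = 0.01182/0.001359 = 8.694 m/s.
Reynolds number Re = ρVD/μ = 618 · 8.694 · 0.0416 / 0.000156 = 1.433e+06.
Re > 4000 → turbulent. Relative roughness ε/D = 2.4e-06/0.0416 = 5.77e-05. Swamee-Jain: f = 0.25/(log₁₀[5.77e-05/3.7 + 5.74/1.433e+06^0.9])² = 0.25/(log₁₀[1.56e-05 + 1.65e-05])² = 0.25/(-4.493)² = 0.01238.
Darcy-Weisbach: ΔP = f(L/D)(ρV²/2) = 0.01238·(246/0.0416)·(618·8.694²/2) = 0.01238·5913·2.336e+04 = 1.71e+06 Pa.
Head loss h_f = ΔP/(ρg) = 1.71e+06/(618·9.81) = 282 m.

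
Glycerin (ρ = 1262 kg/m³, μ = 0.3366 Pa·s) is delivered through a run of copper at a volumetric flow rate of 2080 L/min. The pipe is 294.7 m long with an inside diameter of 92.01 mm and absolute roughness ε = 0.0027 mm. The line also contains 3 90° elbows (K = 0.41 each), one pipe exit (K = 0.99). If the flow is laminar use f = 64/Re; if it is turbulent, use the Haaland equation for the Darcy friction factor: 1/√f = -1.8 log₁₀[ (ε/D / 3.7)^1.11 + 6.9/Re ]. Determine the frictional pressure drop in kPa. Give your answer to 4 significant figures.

Q = 2080 L/min = 2080/60000 = 0.03467 m³/s.
Cross-sectional area A = πD²/4 = π(0.09201)²/4 = 0.006649 m²; mean velocity V = Q/A = 0.03467/0.006649 = 5.214 m/s.
Reynolds number Re = ρVD/μ = 1262 · 5.214 · 0.09201 / 0.337 = 1799.
Re < 2300 → laminar flow, so f = 64/Re = 64/1799 = 0.03558 (the turbulent correlation is not needed).
Total minor-loss coefficient ΣK = 3·0.41 + 1·0.99 = 2.22.
ΔP = [f·L/D + ΣK]·(ρV²/2) = [0.03558·294.7/0.09201 + 2.22]·(1262·5.214²/2) = [114 + 2.22]·1.715e+04 = 1.993e+06 Pa.
ΔP = 1.993e+06 Pa = 1993 kPa.

ΔP ≈ 1993 kPa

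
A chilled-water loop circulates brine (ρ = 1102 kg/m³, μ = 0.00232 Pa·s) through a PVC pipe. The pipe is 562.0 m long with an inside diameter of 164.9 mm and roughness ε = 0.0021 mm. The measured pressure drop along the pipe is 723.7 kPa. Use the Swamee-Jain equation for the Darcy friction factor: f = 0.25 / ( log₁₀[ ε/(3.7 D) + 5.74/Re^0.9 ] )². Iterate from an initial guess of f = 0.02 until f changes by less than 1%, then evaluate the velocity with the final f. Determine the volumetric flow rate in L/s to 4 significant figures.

Q ≈ 113.2 L/s

Rearranging Darcy-Weisbach: V = √(2·ΔP·D/(f·L·ρ)). With ε/D = 2.1e-06/0.1649 = 1.27e-05, iterate starting from f = 0.02:
  f = 0.02 → V = √(2·7.237e+05·0.1649/(0.02·562·1102)) = 4.39 m/s; Re = ρVD/μ = 3.438e+05; f → 0.01418
  f = 0.01418 → V = 5.214 m/s; Re = 4.084e+05; f → 0.01376
  f = 0.01376 → V = 5.293 m/s; Re = 4.146e+05; f → 0.01372
Converged (Δf/f < 1%). With the final f = 0.01372: V = √(2·7.237e+05·0.1649/(0.01372·562·1102)) = 5.299 m/s.
Q = V·A = 5.299·(π/4·0.1649²) = 0.1132 m³/s = 113.2 L/s.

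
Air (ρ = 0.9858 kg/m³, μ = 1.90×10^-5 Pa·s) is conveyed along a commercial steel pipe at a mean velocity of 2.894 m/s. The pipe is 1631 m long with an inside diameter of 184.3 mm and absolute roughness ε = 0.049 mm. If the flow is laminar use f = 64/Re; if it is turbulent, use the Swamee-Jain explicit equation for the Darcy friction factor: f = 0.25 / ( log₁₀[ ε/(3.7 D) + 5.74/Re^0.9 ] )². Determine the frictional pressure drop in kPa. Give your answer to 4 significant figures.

Reynolds number Re = ρVD/μ = 0.9858 · 2.894 · 0.1843 / 1.9e-05 = 2.767e+04.
Re > 4000 → turbulent. Relative roughness ε/D = 4.9e-05/0.1843 = 0.000266. Swamee-Jain: f = 0.25/(log₁₀[0.000266/3.7 + 5.74/2.767e+04^0.9])² = 0.25/(log₁₀[7.19e-05 + 0.000577])² = 0.25/(-3.188)² = 0.0246.
Darcy-Weisbach: ΔP = f(L/D)(ρV²/2) = 0.0246·(1631/0.1843)·(0.9858·2.894²/2) = 0.0246·8850·4.128 = 898.7 Pa.
ΔP = 898.7 Pa = 0.8987 kPa.

ΔP ≈ 0.8987 kPa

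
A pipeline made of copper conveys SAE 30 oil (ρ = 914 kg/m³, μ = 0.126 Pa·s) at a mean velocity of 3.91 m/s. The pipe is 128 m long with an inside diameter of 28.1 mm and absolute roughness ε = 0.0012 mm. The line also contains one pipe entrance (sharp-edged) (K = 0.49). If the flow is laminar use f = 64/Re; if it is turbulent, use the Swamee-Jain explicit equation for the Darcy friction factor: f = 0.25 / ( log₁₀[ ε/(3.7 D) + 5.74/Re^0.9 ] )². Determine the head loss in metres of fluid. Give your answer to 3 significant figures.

Reynolds number Re = ρVD/μ = 914 · 3.91 · 0.0281 / 0.126 = 797.
Re < 2300 → laminar flow, so f = 64/Re = 64/797 = 0.0803 (the turbulent correlation is not needed).
Total minor-loss coefficient ΣK = 1·0.49 = 0.49.
ΔP = [f·L/D + ΣK]·(ρV²/2) = [0.0803·128/0.0281 + 0.49]·(914·3.91²/2) = [365.8 + 0.49]·6987 = 2.559e+06 Pa.
Head loss h_f = ΔP/(ρg) = 2.559e+06/(914·9.81) = 285 m.

h_f ≈ 285 m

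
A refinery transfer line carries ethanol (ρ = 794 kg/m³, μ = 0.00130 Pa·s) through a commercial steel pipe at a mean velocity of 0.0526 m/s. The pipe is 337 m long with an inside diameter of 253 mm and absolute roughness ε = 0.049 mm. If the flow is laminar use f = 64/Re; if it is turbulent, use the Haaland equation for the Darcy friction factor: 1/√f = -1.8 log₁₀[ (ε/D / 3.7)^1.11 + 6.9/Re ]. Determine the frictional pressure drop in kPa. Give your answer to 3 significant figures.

Reynolds number Re = ρVD/μ = 794 · 0.0526 · 0.253 / 0.0013 = 8128.
Re > 4000 → turbulent. Relative roughness ε/D = 4.9e-05/0.253 = 0.000194. Haaland: 1/√f = -1.8 log₁₀[(0.000194/3.7)^1.11 + 6.9/8128] = -1.8 log₁₀[1.77e-05 + 0.000849] = 5.512, so f = 0.03292.
Darcy-Weisbach: ΔP = f(L/D)(ρV²/2) = 0.03292·(337/0.253)·(794·0.0526²/2) = 0.03292·1332·1.098 = 48.16 Pa.
ΔP = 48.16 Pa = 0.0482 kPa.

ΔP ≈ 0.0482 kPa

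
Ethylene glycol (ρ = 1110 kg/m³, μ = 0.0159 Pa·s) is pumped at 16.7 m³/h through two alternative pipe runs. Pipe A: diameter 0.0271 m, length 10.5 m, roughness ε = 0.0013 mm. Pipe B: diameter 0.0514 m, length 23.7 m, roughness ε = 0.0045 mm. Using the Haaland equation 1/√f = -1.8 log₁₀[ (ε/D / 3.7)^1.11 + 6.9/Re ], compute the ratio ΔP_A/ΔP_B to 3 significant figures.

ΔP_A/ΔP_B ≈ 9.14

Pipe A: V = Q/A = 0.004639/0.0005768 = 8.042 m/s; Re = 1.522e+04; ε/D = 4.8e-05; Haaland → f = 0.02767; ΔP_A = f(L/D)(ρV²/2) = 3.848e+05 Pa.
Pipe B: V = Q/A = 0.004639/0.002075 = 2.236 m/s; Re = 8022; ε/D = 8.75e-05; Haaland → f = 0.03292; ΔP_B = f(L/D)(ρV²/2) = 4.211e+04 Pa.
ΔP_A/ΔP_B = 3.848e+05/4.211e+04 = 9.14.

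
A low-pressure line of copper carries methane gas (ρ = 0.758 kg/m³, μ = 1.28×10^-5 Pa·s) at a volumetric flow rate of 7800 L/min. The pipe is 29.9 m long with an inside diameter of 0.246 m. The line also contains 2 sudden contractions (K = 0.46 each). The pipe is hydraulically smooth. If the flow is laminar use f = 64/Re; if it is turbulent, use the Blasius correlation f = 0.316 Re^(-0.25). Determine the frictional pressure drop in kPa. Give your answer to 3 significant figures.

Q = 7800 L/min = 7800/60000 = 0.13 m³/s.
Cross-sectional area A = πD²/4 = π(0.246)²/4 = 0.04753 m²; mean velocity V = Q/A = 0.13/0.04753 = 2.735 m/s.
Reynolds number Re = ρVD/μ = 0.758 · 2.735 · 0.246 / 1.28e-05 = 3.985e+04.
Re > 4000 → turbulent. Smooth-pipe (Blasius): f = 0.316 Re^(-0.25) = 0.316/(3.985e+04)^0.25 = 0.02237.
Total minor-loss coefficient ΣK = 2·0.46 = 0.92.
ΔP = [f·L/D + ΣK]·(ρV²/2) = [0.02237·29.9/0.246 + 0.92]·(0.758·2.735²/2) = [2.718 + 0.92]·2.835 = 10.32 Pa.
ΔP = 10.32 Pa = 0.0103 kPa.

ΔP ≈ 0.0103 kPa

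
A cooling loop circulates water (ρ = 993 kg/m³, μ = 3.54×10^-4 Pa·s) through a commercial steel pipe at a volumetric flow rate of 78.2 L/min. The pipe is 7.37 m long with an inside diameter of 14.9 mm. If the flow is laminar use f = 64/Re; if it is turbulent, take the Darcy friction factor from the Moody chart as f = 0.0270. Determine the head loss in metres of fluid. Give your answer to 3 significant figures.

Q = 78.2 L/min = 78.2/60000 = 0.001303 m³/s.
Cross-sectional area A = πD²/4 = π(0.0149)²/4 = 0.0001744 m²; mean velocity V = Q/A = 0.001303/0.0001744 = 7.475 m/s.
Reynolds number Re = ρVD/μ = 993 · 7.475 · 0.0149 / 0.000354 = 3.124e+05.
Re > 4000 → turbulent; use the Moody-chart value f = 0.0270.
Darcy-Weisbach: ΔP = f(L/D)(ρV²/2) = 0.027·(7.37/0.0149)·(993·7.475²/2) = 0.027·494.6·2.774e+04 = 3.705e+05 Pa.
Head loss h_f = ΔP/(ρg) = 3.705e+05/(993·9.81) = 38.0 m.

h_f ≈ 38.0 m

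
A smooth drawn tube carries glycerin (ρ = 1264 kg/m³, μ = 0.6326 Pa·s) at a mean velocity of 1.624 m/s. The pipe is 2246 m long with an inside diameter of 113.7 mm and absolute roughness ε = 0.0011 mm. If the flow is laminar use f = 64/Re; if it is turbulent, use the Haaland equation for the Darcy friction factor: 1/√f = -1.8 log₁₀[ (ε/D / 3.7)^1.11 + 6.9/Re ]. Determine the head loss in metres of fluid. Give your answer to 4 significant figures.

Reynolds number Re = ρVD/μ = 1264 · 1.624 · 0.1137 / 0.633 = 368.9.
Re < 2300 → laminar flow, so f = 64/Re = 64/368.9 = 0.1735 (the turbulent correlation is not needed).
Darcy-Weisbach: ΔP = f(L/D)(ρV²/2) = 0.1735·(2246/0.1137)·(1264·1.624²/2) = 0.1735·1.975e+04·1667 = 5.712e+06 Pa.
Head loss h_f = ΔP/(ρg) = 5.712e+06/(1264·9.81) = 460.6 m.

h_f ≈ 460.6 m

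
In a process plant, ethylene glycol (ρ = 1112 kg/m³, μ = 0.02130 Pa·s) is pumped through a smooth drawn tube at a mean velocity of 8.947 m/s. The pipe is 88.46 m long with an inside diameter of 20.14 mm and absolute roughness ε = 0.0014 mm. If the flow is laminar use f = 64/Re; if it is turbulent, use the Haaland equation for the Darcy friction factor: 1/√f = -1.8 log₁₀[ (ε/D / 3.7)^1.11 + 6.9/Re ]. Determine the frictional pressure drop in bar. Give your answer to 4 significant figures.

Reynolds number Re = ρVD/μ = 1112 · 8.947 · 0.02014 / 0.0213 = 9407.
Re > 4000 → turbulent. Relative roughness ε/D = 1.4e-06/0.02014 = 6.95e-05. Haaland: 1/√f = -1.8 log₁₀[(6.95e-05/3.7)^1.11 + 6.9/9407] = -1.8 log₁₀[5.68e-06 + 0.000733] = 5.636, so f = 0.03148.
Darcy-Weisbach: ΔP = f(L/D)(ρV²/2) = 0.03148·(88.46/0.02014)·(1112·8.947²/2) = 0.03148·4392·4.451e+04 = 6.154e+06 Pa.
ΔP = 6.154e+06 Pa = 61.54 bar.

ΔP ≈ 61.54 bar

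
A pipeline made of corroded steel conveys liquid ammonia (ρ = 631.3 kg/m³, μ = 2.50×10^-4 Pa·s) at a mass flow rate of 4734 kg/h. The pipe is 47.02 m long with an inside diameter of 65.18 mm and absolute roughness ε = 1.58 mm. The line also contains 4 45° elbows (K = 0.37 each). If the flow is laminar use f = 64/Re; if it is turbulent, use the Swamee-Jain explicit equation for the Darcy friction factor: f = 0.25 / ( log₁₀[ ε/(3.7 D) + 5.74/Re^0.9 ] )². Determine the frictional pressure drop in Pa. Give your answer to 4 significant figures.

ṁ = 4734 kg/h = 4734/3600 = 1.315 kg/s.
A = πD²/4 = π(0.06518)²/4 = 0.003337 m²; mean velocity V = ṁ/(ρA) = 1.315/(631.3 · 0.003337) = 0.6243 m/s.
Reynolds number Re = ρVD/μ = 631.3 · 0.6243 · 0.06518 / 0.00025 = 1.027e+05.
Re > 4000 → turbulent. Relative roughness ε/D = 0.00158/0.06518 = 0.0242. Swamee-Jain: f = 0.25/(log₁₀[0.0242/3.7 + 5.74/1.027e+05^0.9])² = 0.25/(log₁₀[0.00655 + 0.000177])² = 0.25/(-2.172)² = 0.05299.
Total minor-loss coefficient ΣK = 4·0.37 = 1.48.
ΔP = [f·L/D + ΣK]·(ρV²/2) = [0.05299·47.02/0.06518 + 1.48]·(631.3·0.6243²/2) = [38.23 + 1.48]·123 = 4884 Pa.

ΔP ≈ 4884 Pa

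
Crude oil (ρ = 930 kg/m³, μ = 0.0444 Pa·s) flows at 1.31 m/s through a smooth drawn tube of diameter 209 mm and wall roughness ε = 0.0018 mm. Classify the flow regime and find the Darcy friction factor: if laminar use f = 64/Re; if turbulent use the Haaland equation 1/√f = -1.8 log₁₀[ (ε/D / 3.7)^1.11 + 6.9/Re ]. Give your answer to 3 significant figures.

Re = ρVD/μ = 930·1.31·0.209/0.0444 = 5735.
Re > 4000 → turbulent. ε/D = 1.8e-06/0.209 = 8.61e-06; Haaland: 1/√f = -1.8 log₁₀[5.59e-07 + 0.0012] = 5.255, so f = 0.03621.

f ≈ 0.0362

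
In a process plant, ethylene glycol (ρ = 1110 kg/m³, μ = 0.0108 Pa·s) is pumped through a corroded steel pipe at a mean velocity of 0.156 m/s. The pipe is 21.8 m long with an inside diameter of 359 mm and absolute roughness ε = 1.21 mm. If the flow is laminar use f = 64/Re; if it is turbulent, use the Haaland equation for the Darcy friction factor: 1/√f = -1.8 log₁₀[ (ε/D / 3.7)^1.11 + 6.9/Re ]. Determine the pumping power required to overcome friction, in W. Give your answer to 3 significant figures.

P ≈ 0.513 W

Reynolds number Re = ρVD/μ = 1110 · 0.156 · 0.359 / 0.0108 = 5756.
Re > 4000 → turbulent. Relative roughness ε/D = 0.00121/0.359 = 0.00337. Haaland: 1/√f = -1.8 log₁₀[(0.00337/3.7)^1.11 + 6.9/5756] = -1.8 log₁₀[0.000422 + 0.0012] = 5.023, so f = 0.03964.
Darcy-Weisbach: ΔP = f(L/D)(ρV²/2) = 0.03964·(21.8/0.359)·(1110·0.156²/2) = 0.03964·60.72·13.51 = 32.51 Pa.
Q = V·A = 0.156·0.1012 = 0.01579 m³/s.
Pumping power P = QΔP = 0.01579·32.51 = 0.5134 W = 0.513 W.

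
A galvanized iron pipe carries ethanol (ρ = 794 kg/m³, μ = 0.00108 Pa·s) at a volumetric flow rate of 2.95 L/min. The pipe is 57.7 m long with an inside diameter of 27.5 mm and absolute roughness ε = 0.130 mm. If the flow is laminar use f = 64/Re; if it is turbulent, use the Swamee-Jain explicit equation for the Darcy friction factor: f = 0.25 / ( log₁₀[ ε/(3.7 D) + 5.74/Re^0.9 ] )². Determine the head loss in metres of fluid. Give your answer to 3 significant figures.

h_f ≈ 0.0280 m

Q = 2.95 L/min = 2.95/60000 = 4.917e-05 m³/s.
Cross-sectional area A = πD²/4 = π(0.0275)²/4 = 0.000594 m²; mean velocity V = Q/A = 4.917e-05/0.000594 = 0.08278 m/s.
Reynolds number Re = ρVD/μ = 794 · 0.08278 · 0.0275 / 0.00108 = 1674.
Re < 2300 → laminar flow, so f = 64/Re = 64/1674 = 0.03824 (the turbulent correlation is not needed).
Darcy-Weisbach: ΔP = f(L/D)(ρV²/2) = 0.03824·(57.7/0.0275)·(794·0.08278²/2) = 0.03824·2098·2.72 = 218.3 Pa.
Head loss h_f = ΔP/(ρg) = 218.3/(794·9.81) = 0.0280 m.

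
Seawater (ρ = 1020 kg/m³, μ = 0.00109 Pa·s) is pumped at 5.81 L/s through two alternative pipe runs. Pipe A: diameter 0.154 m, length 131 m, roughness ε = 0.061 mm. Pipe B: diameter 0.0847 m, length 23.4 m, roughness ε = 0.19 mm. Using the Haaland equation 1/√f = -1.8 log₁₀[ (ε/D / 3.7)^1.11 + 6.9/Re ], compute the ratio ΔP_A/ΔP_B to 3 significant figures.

ΔP_A/ΔP_B ≈ 0.243

Pipe A: V = Q/A = 0.00581/0.01863 = 0.3119 m/s; Re = 4.495e+04; ε/D = 0.000396; Haaland → f = 0.02236; ΔP_A = f(L/D)(ρV²/2) = 943.8 Pa.
Pipe B: V = Q/A = 0.00581/0.005635 = 1.031 m/s; Re = 8.173e+04; ε/D = 0.00224; Haaland → f = 0.02589; ΔP_B = f(L/D)(ρV²/2) = 3879 Pa.
ΔP_A/ΔP_B = 943.8/3879 = 0.243.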